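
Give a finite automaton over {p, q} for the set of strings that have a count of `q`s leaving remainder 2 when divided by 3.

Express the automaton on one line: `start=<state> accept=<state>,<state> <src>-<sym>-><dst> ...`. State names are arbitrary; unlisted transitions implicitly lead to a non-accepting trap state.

start=S0 accept=S2 S0-p->S0 S0-q->S1 S1-p->S1 S1-q->S2 S2-p->S2 S2-q->S0

Keep the running count of `q`s modulo 3: each `q` advances along the cycle S0 → S1 → S2 → S0 while other symbols loop. Accept at S2.
        p   q  
>  S0   S0  S1 
   S1   S1  S2 
 * S2   S2  S0 
(> = start, * = accepting)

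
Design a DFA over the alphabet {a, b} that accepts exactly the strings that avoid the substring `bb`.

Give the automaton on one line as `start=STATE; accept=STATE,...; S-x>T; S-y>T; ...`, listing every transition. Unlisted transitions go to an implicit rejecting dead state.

start=S0; accept=S0,S1; S0-a>S0; S0-b>S1; S1-a>S0; S1-b>S2; S2-a>S2; S2-b>S2

Track partial matches of the forbidden pattern `bb`. State S2 is a dead state reached once `bb` has occurred; every other state accepts. S0 means no part of `bb` is currently matched.
With 3 states:
        a   b  
>* S0   S0  S1 
 * S1   S0  S2 
   S2   S2  S2 
(> = start, * = accepting)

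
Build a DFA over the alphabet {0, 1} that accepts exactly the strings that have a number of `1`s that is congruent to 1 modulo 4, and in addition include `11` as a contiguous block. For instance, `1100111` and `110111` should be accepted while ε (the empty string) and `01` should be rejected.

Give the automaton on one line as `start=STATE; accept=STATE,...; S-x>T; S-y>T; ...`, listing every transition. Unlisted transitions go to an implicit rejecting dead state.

Run two small machines in parallel and take their product. One (4 states) tracks the count of `1`s modulo 4; the other (3 states) tracks whether and how much of `11` has been seen. Each combined state is a pair, one component from each; accept when both components accept.
          0    1  
>  S0     S0   S1 
   S1     S2   S3 
   S2     S2   S4 
   S3     S3   S5 
   S4     S6   S5 
   S5     S5   S7 
   S6     S6   S8 
   S7     S7   S9 
   S8    S10   S7 
 * S9     S9   S3 
   S10   S10  S11 
   S11    S0   S9 
(> = start, * = accepting)

start=S0; accept=S9; S0-0>S0; S0-1>S1; S1-0>S2; S1-1>S3; S2-0>S2; S2-1>S4; S3-0>S3; S3-1>S5; S4-0>S6; S4-1>S5; S5-0>S5; S5-1>S7; S6-0>S6; S6-1>S8; S7-0>S7; S7-1>S9; S8-0>S10; S8-1>S7; S9-0>S9; S9-1>S3; S10-0>S10; S10-1>S11; S11-0>S0; S11-1>S9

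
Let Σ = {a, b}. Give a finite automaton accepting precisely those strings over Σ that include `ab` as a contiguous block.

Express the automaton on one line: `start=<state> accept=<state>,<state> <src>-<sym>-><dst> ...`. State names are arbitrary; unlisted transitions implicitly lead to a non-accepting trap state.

start=q0 accept=q2 q0-a->q1 q0-b->q0 q1-a->q1 q1-b->q2 q2-a->q2 q2-b->q2

Track how much of `ab` has been matched so far: state q0 is no progress, q2 is the absorbing accept state reached once `ab` has occurred. Intermediate states record partial matches; on a mismatch, fall back to the longest reusable overlap.
3 states suffice.
        a   b  
>  q0   q1  q0 
   q1   q1  q2 
 * q2   q2  q2 
(> = start, * = accepting)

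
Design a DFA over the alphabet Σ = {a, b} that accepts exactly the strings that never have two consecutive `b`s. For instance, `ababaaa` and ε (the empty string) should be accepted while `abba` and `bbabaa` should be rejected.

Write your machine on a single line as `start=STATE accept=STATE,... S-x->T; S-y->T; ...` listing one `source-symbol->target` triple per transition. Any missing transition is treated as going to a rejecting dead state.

start=q0; accept=q0,q1; q0-a->q0; q0-b->q1; q1-a->q0; q1-b->q2; q2-a->q2; q2-b->q2

This is the complement of 'contains `bb`'. Use the same substring-matching states — q0 through q2 holding how much of `bb` has just been matched — but flip the accepting set: everything except the trap q2 accepts.
With 3 states:
        a   b  
>* q0   q0  q1 
 * q1   q0  q2 
   q2   q2  q2 
(> = start, * = accepting)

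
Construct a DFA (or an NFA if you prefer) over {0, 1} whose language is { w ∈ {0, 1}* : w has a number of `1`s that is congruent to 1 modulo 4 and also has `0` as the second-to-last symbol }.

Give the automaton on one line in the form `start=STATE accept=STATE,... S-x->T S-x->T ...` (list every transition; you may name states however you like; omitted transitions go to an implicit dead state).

Handle the two conditions separately and then intersect. The first has 4 states tracking the count of `1`s modulo 4; the second has 7 states tracking the last 2 symbols read. A product state is a pair (one from each), accepting exactly when both do.
With 19 states:
          0    1  
>  q0     q1   q2 
   q1     q3   q4 
   q2     q5   q6 
   q3     q3   q4 
 * q4     q5   q6 
   q5     q7   q8 
   q6     q9  q10 
 * q7     q7   q8 
   q8     q9  q10 
   q9    q11  q12 
   q10   q13  q14 
   q11   q11  q12 
   q12   q13  q14 
   q13   q15  q16 
   q14   q17  q18 
   q15   q15  q16 
   q16   q17  q18 
   q17    q3   q4 
   q18    q5   q6 
(> = start, * = accepting)

start=q0 accept=q4,q7 q0-0->q1 q0-1->q2 q1-0->q3 q1-1->q4 q2-0->q5 q2-1->q6 q3-0->q3 q3-1->q4 q4-0->q5 q4-1->q6 q5-0->q7 q5-1->q8 q6-0->q9 q6-1->q10 q7-0->q7 q7-1->q8 q8-0->q9 q8-1->q10 q9-0->q11 q9-1->q12 q10-0->q13 q10-1->q14 q11-0->q11 q11-1->q12 q12-0->q13 q12-1->q14 q13-0->q15 q13-1->q16 q14-0->q17 q14-1->q18 q15-0->q15 q15-1->q16 q16-0->q17 q16-1->q18 q17-0->q3 q17-1->q4 q18-0->q5 q18-1->q6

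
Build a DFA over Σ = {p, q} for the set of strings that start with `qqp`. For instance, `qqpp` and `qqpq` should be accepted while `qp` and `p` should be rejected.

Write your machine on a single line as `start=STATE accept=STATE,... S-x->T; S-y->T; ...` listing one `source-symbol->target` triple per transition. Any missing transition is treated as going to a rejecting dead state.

start=S0; accept=S3; S0-p->S4; S0-q->S1; S1-p->S4; S1-q->S2; S2-p->S3; S2-q->S4; S3-p->S3; S3-q->S3; S4-p->S4; S4-q->S4

Walk along `qqp` while the input agrees: from S0 take `q` to S1, and so on. Any deviation drops to the rejecting sink S4. Once S3 is reached the prefix is confirmed and every continuation is accepted.
        p   q  
>  S0   S4  S1 
   S1   S4  S2 
   S2   S3  S4 
 * S3   S3  S3 
   S4   S4  S4 
(> = start, * = accepting)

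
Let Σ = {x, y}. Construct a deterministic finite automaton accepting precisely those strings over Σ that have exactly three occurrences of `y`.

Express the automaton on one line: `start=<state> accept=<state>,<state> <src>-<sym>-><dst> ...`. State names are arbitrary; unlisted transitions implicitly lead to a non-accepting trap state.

Count `y`s, saturating at 4: states S0 through S3 mean 0 through 3 `y`s seen; S4 means more than 3. Each `y` increments (capped at S4); other symbols loop. Accept from {S3}.
With 5 states:
        x   y  
>  S0   S0  S1 
   S1   S1  S2 
   S2   S2  S3 
 * S3   S3  S4 
   S4   S4  S4 
(> = start, * = accepting)

start=S0 accept=S3 S0-x->S0 S0-y->S1 S1-x->S1 S1-y->S2 S2-x->S2 S2-y->S3 S3-x->S3 S3-y->S4 S4-x->S4 S4-y->S4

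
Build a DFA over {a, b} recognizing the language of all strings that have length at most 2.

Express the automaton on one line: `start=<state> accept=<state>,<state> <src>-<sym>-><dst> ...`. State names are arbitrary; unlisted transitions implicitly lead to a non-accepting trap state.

start=q0 accept=q0,q1,q2 q0-a->q1 q0-b->q1 q1-a->q2 q1-b->q2 q2-a->q3 q2-b->q3 q3-a->q3 q3-b->q3

We only need to distinguish lengths 0, 1, …, 2, and '>2'. Chain q0 → q1 → q2 → q3 on every symbol, with q3 looping. Accepting states: {q0, q1, q2}.
        a   b  
>* q0   q1  q1 
 * q1   q2  q2 
 * q2   q3  q3 
   q3   q3  q3 
(> = start, * = accepting)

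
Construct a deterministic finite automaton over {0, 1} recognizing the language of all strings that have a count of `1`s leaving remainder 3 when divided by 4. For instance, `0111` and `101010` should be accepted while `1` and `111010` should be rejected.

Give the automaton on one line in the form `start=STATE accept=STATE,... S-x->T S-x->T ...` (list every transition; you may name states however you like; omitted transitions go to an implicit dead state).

start=A accept=D A-0->A A-1->B B-0->B B-1->C C-0->C C-1->D D-0->D D-1->A

Keep the running count of `1`s modulo 4: each `1` advances along the cycle A → B → C → D → A while other symbols loop. Accept at D.
4 states suffice.
       0  1 
>  A   A  B 
   B   B  C 
   C   C  D 
 * D   D  A 
(> = start, * = accepting)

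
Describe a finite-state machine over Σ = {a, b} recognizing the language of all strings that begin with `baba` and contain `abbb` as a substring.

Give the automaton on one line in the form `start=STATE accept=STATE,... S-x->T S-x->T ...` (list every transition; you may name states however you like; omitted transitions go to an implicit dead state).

Handle the two conditions separately and then intersect. The first has 6 states tracking whether the input so far still matches the prefix `baba`; the second has 5 states tracking whether and how much of `abbb` has been seen. A product state is a pair (one from each), accepting exactly when both do. Minimizing collapses redundant product states.
A 9-state machine:
        a   b  
>  q0   q1  q2 
   q1   q1  q1 
   q2   q3  q1 
   q3   q1  q4 
   q4   q5  q1 
   q5   q5  q6 
   q6   q5  q7 
   q7   q5  q8 
 * q8   q8  q8 
(> = start, * = accepting)

start=q0 accept=q8 q0-a->q1 q0-b->q2 q1-a->q1 q1-b->q1 q2-a->q3 q2-b->q1 q3-a->q1 q3-b->q4 q4-a->q5 q4-b->q1 q5-a->q5 q5-b->q6 q6-a->q5 q6-b->q7 q7-a->q5 q7-b->q8 q8-a->q8 q8-b->q8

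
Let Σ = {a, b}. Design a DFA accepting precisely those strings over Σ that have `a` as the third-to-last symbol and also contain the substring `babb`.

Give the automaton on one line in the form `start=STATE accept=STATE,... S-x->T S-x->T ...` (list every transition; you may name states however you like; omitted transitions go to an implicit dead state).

start=q0 accept=q4,q9,q10,q11 q0-a->q0 q0-b->q1 q1-a->q2 q1-b->q1 q2-a->q0 q2-b->q3 q3-a->q2 q3-b->q4 q4-a->q5 q4-b->q6 q5-a->q7 q5-b->q8 q6-a->q5 q6-b->q6 q7-a->q9 q7-b->q10 q8-a->q11 q8-b->q4 q9-a->q9 q9-b->q10 q10-a->q11 q10-b->q4 q11-a->q7 q11-b->q8

Handle the two conditions separately and then intersect. The first has 15 states tracking the last 3 symbols read; the second has 5 states tracking whether and how much of `babb` has been seen. A product state is a pair (one from each), accepting exactly when both do. After merging equivalent states the machine shrinks.
A 12-state machine:
          a    b  
>  q0     q0   q1 
   q1     q2   q1 
   q2     q0   q3 
   q3     q2   q4 
 * q4     q5   q6 
   q5     q7   q8 
   q6     q5   q6 
   q7     q9  q10 
   q8    q11   q4 
 * q9     q9  q10 
 * q10   q11   q4 
 * q11    q7   q8 
(> = start, * = accepting)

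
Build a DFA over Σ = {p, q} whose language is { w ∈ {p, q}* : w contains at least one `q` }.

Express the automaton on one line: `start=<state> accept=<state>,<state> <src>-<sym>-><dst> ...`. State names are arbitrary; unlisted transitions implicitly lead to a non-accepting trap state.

Only the number of `q`s matters, and only up to 2. Make a chain s0 → s1 → s2 advanced by each `q` (with s2 absorbing); every other symbol self-loops. The accepting set is {s1, s2}.
A 3-state machine:
        p   q  
>  s0   s0  s1 
 * s1   s1  s2 
 * s2   s2  s2 
(> = start, * = accepting)

start=s0 accept=s1,s2 s0-p->s0 s0-q->s1 s1-p->s1 s1-q->s2 s2-p->s2 s2-q->s2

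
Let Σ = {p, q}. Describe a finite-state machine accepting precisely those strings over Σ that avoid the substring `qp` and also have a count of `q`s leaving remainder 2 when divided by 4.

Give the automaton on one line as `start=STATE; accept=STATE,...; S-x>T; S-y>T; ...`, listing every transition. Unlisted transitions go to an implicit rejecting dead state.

start=S0; accept=S3; S0-p>S0; S0-q>S1; S1-p>S2; S1-q>S3; S2-p>S2; S2-q>S4; S3-p>S4; S3-q>S5; S4-p>S4; S4-q>S6; S5-p>S6; S5-q>S7; S6-p>S6; S6-q>S8; S7-p>S8; S7-q>S1; S8-p>S8; S8-q>S2

Handle the two conditions separately and then intersect. The first has 3 states tracking partial matches of the forbidden pattern `qp`; the second has 4 states tracking the count of `q`s modulo 4. A product state is a pair (one from each), accepting exactly when both do.
With 9 states:
        p   q  
>  S0   S0  S1 
   S1   S2  S3 
   S2   S2  S4 
 * S3   S4  S5 
   S4   S4  S6 
   S5   S6  S7 
   S6   S6  S8 
   S7   S8  S1 
   S8   S8  S2 
(> = start, * = accepting)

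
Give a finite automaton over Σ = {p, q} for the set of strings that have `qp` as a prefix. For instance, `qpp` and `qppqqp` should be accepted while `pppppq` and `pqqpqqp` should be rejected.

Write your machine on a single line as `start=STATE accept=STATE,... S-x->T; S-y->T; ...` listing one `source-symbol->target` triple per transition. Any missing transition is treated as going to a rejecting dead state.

Walk along `qp` while the input agrees: from S0 take `q` to S1, and so on. Any deviation drops to the rejecting sink S3. Once S2 is reached the prefix is confirmed and every continuation is accepted.
With 4 states:
        p   q  
>  S0   S3  S1 
   S1   S2  S3 
 * S2   S2  S2 
   S3   S3  S3 
(> = start, * = accepting)

start=S0; accept=S2; S0-p->S3; S0-q->S1; S1-p->S2; S1-q->S3; S2-p->S2; S2-q->S2; S3-p->S3; S3-q->S3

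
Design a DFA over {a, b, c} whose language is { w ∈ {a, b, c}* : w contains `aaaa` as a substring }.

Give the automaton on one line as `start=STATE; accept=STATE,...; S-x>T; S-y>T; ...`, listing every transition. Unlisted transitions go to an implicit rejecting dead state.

start=S0; accept=S4; S0-a>S1; S0-b>S0; S0-c>S0; S1-a>S2; S1-b>S0; S1-c>S0; S2-a>S3; S2-b>S0; S2-c>S0; S3-a>S4; S3-b>S0; S3-c>S0; S4-a>S4; S4-b>S4; S4-c>S4

States S0..S3 record the length of the longest prefix of `aaaa` that matches the current input suffix. Reaching S4 means `aaaa` has been seen, and we stay there forever. Accept from S4.
With 5 states:
        a   b   c  
>  S0   S1  S0  S0 
   S1   S2  S0  S0 
   S2   S3  S0  S0 
   S3   S4  S0  S0 
 * S4   S4  S4  S4 
(> = start, * = accepting)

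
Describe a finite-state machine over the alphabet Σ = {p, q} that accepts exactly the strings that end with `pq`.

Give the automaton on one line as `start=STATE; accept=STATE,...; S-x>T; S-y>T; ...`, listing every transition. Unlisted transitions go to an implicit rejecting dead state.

Let each state record the length of the longest suffix of the input read so far that is also a prefix of `pq`. S1 means the last symbol is `p`; S2 means the last 2 symbols are `pq`. Accept only at S2, where the string currently ends in `pq`.
A 3-state machine:
        p   q  
>  S0   S1  S0 
   S1   S1  S2 
 * S2   S1  S0 
(> = start, * = accepting)

start=S0; accept=S2; S0-p>S1; S0-q>S0; S1-p>S1; S1-q>S2; S2-p>S1; S2-q>S0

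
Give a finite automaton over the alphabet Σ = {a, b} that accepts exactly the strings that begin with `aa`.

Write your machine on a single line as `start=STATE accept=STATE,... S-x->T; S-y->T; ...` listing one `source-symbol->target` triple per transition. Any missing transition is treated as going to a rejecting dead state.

start=s0; accept=s2; s0-a->s1; s0-b->s3; s1-a->s2; s1-b->s3; s2-a->s2; s2-b->s2; s3-a->s3; s3-b->s3

Walk along `aa` while the input agrees: from s0 take `a` to s1, and so on. Any deviation drops to the rejecting sink s3. Once s2 is reached the prefix is confirmed and every continuation is accepted.
        a   b  
>  s0   s1  s3 
   s1   s2  s3 
 * s2   s2  s2 
   s3   s3  s3 
(> = start, * = accepting)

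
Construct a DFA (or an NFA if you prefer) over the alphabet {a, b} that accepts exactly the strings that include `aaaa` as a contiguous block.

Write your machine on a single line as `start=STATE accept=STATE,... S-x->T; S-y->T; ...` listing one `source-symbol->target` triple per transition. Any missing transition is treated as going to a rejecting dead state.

start=q0; accept=q4; q0-a->q1; q0-b->q0; q1-a->q2; q1-b->q0; q2-a->q3; q2-b->q0; q3-a->q4; q3-b->q0; q4-a->q4; q4-b->q4

States q0..q3 record the length of the longest prefix of `aaaa` that matches the current input suffix. Reaching q4 means `aaaa` has been seen, and we stay there forever. Accept from q4.
5 states suffice.
        a   b  
>  q0   q1  q0 
   q1   q2  q0 
   q2   q3  q0 
   q3   q4  q0 
 * q4   q4  q4 
(> = start, * = accepting)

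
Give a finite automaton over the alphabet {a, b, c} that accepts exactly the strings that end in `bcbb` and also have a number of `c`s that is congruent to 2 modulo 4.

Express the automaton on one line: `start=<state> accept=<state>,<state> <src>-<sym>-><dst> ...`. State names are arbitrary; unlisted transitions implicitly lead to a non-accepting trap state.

start=S0 accept=S7 S0-a->S0 S0-b->S0 S0-c->S1 S1-a->S1 S1-b->S2 S1-c->S3 S2-a->S1 S2-b->S2 S2-c->S4 S3-a->S3 S3-b->S3 S3-c->S5 S4-a->S3 S4-b->S6 S4-c->S5 S5-a->S5 S5-b->S5 S5-c->S0 S6-a->S3 S6-b->S7 S6-c->S5 S7-a->S3 S7-b->S3 S7-c->S5

Handle the two conditions separately and then intersect. One (5 states) tracks how much of the suffix `bcbb` has currently been matched; the other (4 states) tracks the count of `c`s modulo 4. Each combined state is a pair, one component from each; accept when both components accept. Minimizing collapses redundant product states.
With 8 states:
        a   b   c  
>  S0   S0  S0  S1 
   S1   S1  S2  S3 
   S2   S1  S2  S4 
   S3   S3  S3  S5 
   S4   S3  S6  S5 
   S5   S5  S5  S0 
   S6   S3  S7  S5 
 * S7   S3  S3  S5 
(> = start, * = accepting)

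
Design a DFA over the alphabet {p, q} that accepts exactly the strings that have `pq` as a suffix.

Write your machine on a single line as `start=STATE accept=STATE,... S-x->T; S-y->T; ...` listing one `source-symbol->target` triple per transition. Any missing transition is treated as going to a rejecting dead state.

start=s0; accept=s2; s0-p->s1; s0-q->s0; s1-p->s1; s1-q->s2; s2-p->s1; s2-q->s0

Let each state record the length of the longest suffix of the input read so far that is also a prefix of `pq`. s1 means the last symbol is `p`; s2 means the last 2 symbols are `pq`. Accept only at s2, where the string currently ends in `pq`.
A 3-state machine:
        p   q  
>  s0   s1  s0 
   s1   s1  s2 
 * s2   s1  s0 
(> = start, * = accepting)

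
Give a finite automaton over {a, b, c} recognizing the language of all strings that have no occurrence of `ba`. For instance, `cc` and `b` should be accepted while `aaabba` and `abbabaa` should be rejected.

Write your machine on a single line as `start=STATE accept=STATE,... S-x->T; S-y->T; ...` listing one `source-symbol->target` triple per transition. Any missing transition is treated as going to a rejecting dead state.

This is the complement of 'contains `ba`'. Use the same substring-matching states — q0 through q2 holding how much of `ba` has just been matched — but flip the accepting set: everything except the trap q2 accepts.
        a   b   c  
>* q0   q0  q1  q0 
 * q1   q2  q1  q0 
   q2   q2  q2  q2 
(> = start, * = accepting)

start=q0; accept=q0,q1; q0-a->q0; q0-b->q1; q0-c->q0; q1-a->q2; q1-b->q1; q1-c->q0; q2-a->q2; q2-b->q2; q2-c->q2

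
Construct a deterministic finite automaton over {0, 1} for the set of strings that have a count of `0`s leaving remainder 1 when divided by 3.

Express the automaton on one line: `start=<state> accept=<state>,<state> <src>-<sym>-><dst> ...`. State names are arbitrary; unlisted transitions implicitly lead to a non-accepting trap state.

start=S0 accept=S1 S0-0->S1 S0-1->S0 S1-0->S2 S1-1->S1 S2-0->S0 S2-1->S2

Keep the running count of `0`s modulo 3: each `0` advances along the cycle S0 → S1 → S2 → S0 while other symbols loop. Accept at S1.
        0   1  
>  S0   S1  S0 
 * S1   S2  S1 
   S2   S0  S2 
(> = start, * = accepting)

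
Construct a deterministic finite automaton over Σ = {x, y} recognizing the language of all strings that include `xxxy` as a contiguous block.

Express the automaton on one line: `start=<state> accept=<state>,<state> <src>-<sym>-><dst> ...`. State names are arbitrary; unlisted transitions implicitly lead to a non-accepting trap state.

start=S0 accept=S4 S0-x->S1 S0-y->S0 S1-x->S2 S1-y->S0 S2-x->S3 S2-y->S0 S3-x->S3 S3-y->S4 S4-x->S4 S4-y->S4

Track how much of `xxxy` has been matched so far: state S0 is no progress, S4 is the absorbing accept state reached once `xxxy` has occurred. Intermediate states record partial matches; on a mismatch, fall back to the longest reusable overlap.
A 5-state machine:
        x   y  
>  S0   S1  S0 
   S1   S2  S0 
   S2   S3  S0 
   S3   S3  S4 
 * S4   S4  S4 
(> = start, * = accepting)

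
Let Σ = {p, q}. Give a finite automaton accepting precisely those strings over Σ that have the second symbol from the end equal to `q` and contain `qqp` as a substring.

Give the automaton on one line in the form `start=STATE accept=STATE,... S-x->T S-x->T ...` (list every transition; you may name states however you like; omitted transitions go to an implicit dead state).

Handle the two conditions separately and then intersect. One (7 states) tracks the last 2 symbols read; the other (4 states) tracks whether and how much of `qqp` has been seen. Each combined state is a pair, one component from each; accept when both components accept. Equivalent product states are then merged.
A 7-state machine:
       p  q 
>  A   A  B 
   B   A  C 
   C   D  C 
 * D   E  F 
   E   E  F 
   F   D  G 
 * G   D  G 
(> = start, * = accepting)

start=A accept=D,G A-p->A A-q->B B-p->A B-q->C C-p->D C-q->C D-p->E D-q->F E-p->E E-q->F F-p->D F-q->G G-p->D G-q->G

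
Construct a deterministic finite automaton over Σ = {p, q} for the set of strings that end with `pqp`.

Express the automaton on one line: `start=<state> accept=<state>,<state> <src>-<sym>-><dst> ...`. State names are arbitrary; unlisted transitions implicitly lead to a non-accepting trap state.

Remember how much of `pqp` the current input suffix matches. State A means no match yet; B means the last symbol is `p`; C means the last 2 symbols are `pq`; D means the last 3 symbols are `pqp`. Only D accepts. On a mismatch, fall back to the longest proper suffix that is still a prefix of `pqp`.
4 states suffice.
       p  q 
>  A   B  A 
   B   B  C 
   C   D  A 
 * D   B  C 
(> = start, * = accepting)

start=A accept=D A-p->B A-q->A B-p->B B-q->C C-p->D C-q->A D-p->B D-q->C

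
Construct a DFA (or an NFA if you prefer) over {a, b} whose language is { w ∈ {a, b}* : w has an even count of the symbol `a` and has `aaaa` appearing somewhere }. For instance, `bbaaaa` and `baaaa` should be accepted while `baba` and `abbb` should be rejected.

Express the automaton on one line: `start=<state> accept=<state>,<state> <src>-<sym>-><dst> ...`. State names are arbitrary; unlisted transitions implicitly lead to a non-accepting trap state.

start=s0 accept=s6 s0-a->s1 s0-b->s0 s1-a->s2 s1-b->s3 s2-a->s4 s2-b->s0 s3-a->s5 s3-b->s3 s4-a->s6 s4-b->s3 s5-a->s7 s5-b->s0 s6-a->s8 s6-b->s6 s7-a->s9 s7-b->s3 s8-a->s6 s8-b->s8 s9-a->s8 s9-b->s0

Run two small machines in parallel and take their product. The first has 2 states tracking the count of `a`s modulo 2; the second has 5 states tracking whether and how much of `aaaa` has been seen. A product state is a pair (one from each), accepting exactly when both do.
With 10 states:
        a   b  
>  s0   s1  s0 
   s1   s2  s3 
   s2   s4  s0 
   s3   s5  s3 
   s4   s6  s3 
   s5   s7  s0 
 * s6   s8  s6 
   s7   s9  s3 
   s8   s6  s8 
   s9   s8  s0 
(> = start, * = accepting)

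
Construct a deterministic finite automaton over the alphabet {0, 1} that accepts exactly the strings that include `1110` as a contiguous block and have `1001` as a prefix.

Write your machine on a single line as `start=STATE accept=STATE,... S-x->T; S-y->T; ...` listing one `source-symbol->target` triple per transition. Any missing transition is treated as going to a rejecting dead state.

start=A; accept=N; A-0->B; A-1->C; B-0->B; B-1->D; C-0->E; C-1->F; D-0->B; D-1->F; E-0->G; E-1->D; F-0->B; F-1->H; G-0->B; G-1->I; H-0->J; H-1->H; I-0->K; I-1->L; J-0->J; J-1->J; K-0->K; K-1->I; L-0->K; L-1->M; M-0->N; M-1->M; N-0->N; N-1->N

Run two small machines in parallel and take their product. One (5 states) tracks whether and how much of `1110` has been seen; the other (6 states) tracks whether the input so far still matches the prefix `1001`. Each combined state is a pair, one component from each; accept when both components accept.
With 14 states:
       0  1 
>  A   B  C 
   B   B  D 
   C   E  F 
   D   B  F 
   E   G  D 
   F   B  H 
   G   B  I 
   H   J  H 
   I   K  L 
   J   J  J 
   K   K  I 
   L   K  M 
   M   N  M 
 * N   N  N 
(> = start, * = accepting)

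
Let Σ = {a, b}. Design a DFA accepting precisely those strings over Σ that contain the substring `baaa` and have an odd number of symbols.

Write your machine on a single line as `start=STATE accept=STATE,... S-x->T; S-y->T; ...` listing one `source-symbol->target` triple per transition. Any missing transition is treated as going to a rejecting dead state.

start=S0; accept=S9; S0-a->S1; S0-b->S2; S1-a->S0; S1-b->S3; S2-a->S4; S2-b->S3; S3-a->S5; S3-b->S2; S4-a->S6; S4-b->S2; S5-a->S7; S5-b->S3; S6-a->S8; S6-b->S3; S7-a->S9; S7-b->S2; S8-a->S9; S8-b->S9; S9-a->S8; S9-b->S8

Handle the two conditions separately and then intersect. The first has 5 states tracking whether and how much of `baaa` has been seen; the second has 2 states tracking the input length modulo 2. A product state is a pair (one from each), accepting exactly when both do.
A 10-state machine:
        a   b  
>  S0   S1  S2 
   S1   S0  S3 
   S2   S4  S3 
   S3   S5  S2 
   S4   S6  S2 
   S5   S7  S3 
   S6   S8  S3 
   S7   S9  S2 
   S8   S9  S9 
 * S9   S8  S8 
(> = start, * = accepting)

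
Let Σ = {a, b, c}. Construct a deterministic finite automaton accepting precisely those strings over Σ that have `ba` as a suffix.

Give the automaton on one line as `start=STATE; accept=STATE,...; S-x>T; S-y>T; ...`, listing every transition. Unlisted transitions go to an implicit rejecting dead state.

Remember how much of `ba` the current input suffix matches. State q0 means no match yet; q1 means the last symbol is `b`; q2 means the last 2 symbols are `ba`. Only q2 accepts. On a mismatch, fall back to the longest proper suffix that is still a prefix of `ba`.
With 3 states:
        a   b   c  
>  q0   q0  q1  q0 
   q1   q2  q1  q0 
 * q2   q0  q1  q0 
(> = start, * = accepting)

start=q0; accept=q2; q0-a>q0; q0-b>q1; q0-c>q0; q1-a>q2; q1-b>q1; q1-c>q0; q2-a>q0; q2-b>q1; q2-c>q0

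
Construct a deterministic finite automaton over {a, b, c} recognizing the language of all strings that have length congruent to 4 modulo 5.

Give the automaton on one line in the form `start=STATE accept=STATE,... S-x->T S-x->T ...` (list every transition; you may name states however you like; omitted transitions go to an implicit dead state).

Only the length mod 5 matters, so use a 5-cycle: from any state, every input symbol moves to the next state, wrapping q4 back to q0. Mark q4 accepting.
        a   b   c  
>  q0   q1  q1  q1 
   q1   q2  q2  q2 
   q2   q3  q3  q3 
   q3   q4  q4  q4 
 * q4   q0  q0  q0 
(> = start, * = accepting)

start=q0 accept=q4 q0-a->q1 q0-b->q1 q0-c->q1 q1-a->q2 q1-b->q2 q1-c->q2 q2-a->q3 q2-b->q3 q2-c->q3 q3-a->q4 q3-b->q4 q3-c->q4 q4-a->q0 q4-b->q0 q4-c->q0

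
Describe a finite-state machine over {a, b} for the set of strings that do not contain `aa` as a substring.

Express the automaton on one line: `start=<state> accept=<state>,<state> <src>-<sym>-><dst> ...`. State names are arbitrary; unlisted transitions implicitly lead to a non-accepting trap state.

This is the complement of 'contains `aa`'. Use the same substring-matching states — S0 through S2 holding how much of `aa` has just been matched — but flip the accepting set: everything except the trap S2 accepts.
A 3-state machine:
        a   b  
>* S0   S1  S0 
 * S1   S2  S0 
   S2   S2  S2 
(> = start, * = accepting)

start=S0 accept=S0,S1 S0-a->S1 S0-b->S0 S1-a->S2 S1-b->S0 S2-a->S2 S2-b->S2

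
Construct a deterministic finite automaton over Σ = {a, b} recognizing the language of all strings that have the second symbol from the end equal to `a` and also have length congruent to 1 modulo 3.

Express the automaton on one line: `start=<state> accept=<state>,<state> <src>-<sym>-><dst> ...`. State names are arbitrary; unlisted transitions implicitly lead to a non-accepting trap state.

start=q0 accept=q4 q0-a->q1 q0-b->q1 q1-a->q2 q1-b->q2 q2-a->q3 q2-b->q0 q3-a->q4 q3-b->q4 q4-a->q2 q4-b->q2

Handle the two conditions separately and then intersect. The first has 7 states tracking the last 2 symbols read; the second has 3 states tracking the input length modulo 3. A product state is a pair (one from each), accepting exactly when both do. Minimizing collapses redundant product states.
A 5-state machine:
        a   b  
>  q0   q1  q1 
   q1   q2  q2 
   q2   q3  q0 
   q3   q4  q4 
 * q4   q2  q2 
(> = start, * = accepting)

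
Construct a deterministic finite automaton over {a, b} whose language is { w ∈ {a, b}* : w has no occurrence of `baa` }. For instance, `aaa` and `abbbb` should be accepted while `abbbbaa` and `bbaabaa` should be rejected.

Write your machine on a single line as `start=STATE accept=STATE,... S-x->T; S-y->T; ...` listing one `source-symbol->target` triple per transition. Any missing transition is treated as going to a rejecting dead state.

Track partial matches of the forbidden pattern `baa`. State q3 is a dead state reached once `baa` has occurred; every other state accepts. q0 means no part of `baa` is currently matched.
4 states suffice.
        a   b  
>* q0   q0  q1 
 * q1   q2  q1 
 * q2   q3  q1 
   q3   q3  q3 
(> = start, * = accepting)

start=q0; accept=q0,q1,q2; q0-a->q0; q0-b->q1; q1-a->q2; q1-b->q1; q2-a->q3; q2-b->q1; q3-a->q3; q3-b->q3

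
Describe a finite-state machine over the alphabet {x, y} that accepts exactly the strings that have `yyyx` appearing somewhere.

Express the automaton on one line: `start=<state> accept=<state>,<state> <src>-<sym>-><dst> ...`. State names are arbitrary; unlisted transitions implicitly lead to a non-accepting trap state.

start=q0 accept=q4 q0-x->q0 q0-y->q1 q1-x->q0 q1-y->q2 q2-x->q0 q2-y->q3 q3-x->q4 q3-y->q3 q4-x->q4 q4-y->q4

Track how much of `yyyx` has been matched so far: state q0 is no progress, q4 is the absorbing accept state reached once `yyyx` has occurred. Intermediate states record partial matches; on a mismatch, fall back to the longest reusable overlap.
With 5 states:
        x   y  
>  q0   q0  q1 
   q1   q0  q2 
   q2   q0  q3 
   q3   q4  q3 
 * q4   q4  q4 
(> = start, * = accepting)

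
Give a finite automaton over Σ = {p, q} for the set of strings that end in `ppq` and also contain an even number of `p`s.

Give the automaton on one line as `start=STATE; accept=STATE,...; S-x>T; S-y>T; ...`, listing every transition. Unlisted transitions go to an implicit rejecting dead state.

start=s0; accept=s5; s0-p>s1; s0-q>s0; s1-p>s2; s1-q>s3; s2-p>s4; s2-q>s5; s3-p>s6; s3-q>s3; s4-p>s2; s4-q>s7; s5-p>s1; s5-q>s0; s6-p>s4; s6-q>s0; s7-p>s6; s7-q>s3

Run two small machines in parallel and take their product. One (4 states) tracks how much of the suffix `ppq` has currently been matched; the other (2 states) tracks the count of `p`s modulo 2. Each combined state is a pair, one component from each; accept when both components accept.
        p   q  
>  s0   s1  s0 
   s1   s2  s3 
   s2   s4  s5 
   s3   s6  s3 
   s4   s2  s7 
 * s5   s1  s0 
   s6   s4  s0 
   s7   s6  s3 
(> = start, * = accepting)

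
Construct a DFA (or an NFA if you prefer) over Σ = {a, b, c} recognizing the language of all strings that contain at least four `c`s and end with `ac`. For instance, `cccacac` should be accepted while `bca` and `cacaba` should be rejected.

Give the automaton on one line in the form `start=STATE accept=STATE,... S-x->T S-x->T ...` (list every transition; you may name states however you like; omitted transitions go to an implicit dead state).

start=q0 accept=q5 q0-a->q0 q0-b->q0 q0-c->q1 q1-a->q1 q1-b->q1 q1-c->q2 q2-a->q2 q2-b->q2 q2-c->q3 q3-a->q4 q3-b->q3 q3-c->q3 q4-a->q4 q4-b->q3 q4-c->q5 q5-a->q4 q5-b->q3 q5-c->q3

Run two small machines in parallel and take their product. One (6 states) tracks the count of `c`s, saturating at 5; the other (3 states) tracks how much of the suffix `ac` has currently been matched. Each combined state is a pair, one component from each; accept when both components accept. Equivalent product states are then merged.
With 6 states:
        a   b   c  
>  q0   q0  q0  q1 
   q1   q1  q1  q2 
   q2   q2  q2  q3 
   q3   q4  q3  q3 
   q4   q4  q3  q5 
 * q5   q4  q3  q3 
(> = start, * = accepting)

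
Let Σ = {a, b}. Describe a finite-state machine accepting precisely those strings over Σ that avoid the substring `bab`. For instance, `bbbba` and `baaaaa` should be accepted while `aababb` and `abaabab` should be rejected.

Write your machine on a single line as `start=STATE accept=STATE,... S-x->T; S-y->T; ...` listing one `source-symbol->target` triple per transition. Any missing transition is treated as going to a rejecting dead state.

This is the complement of 'contains `bab`'. Use the same substring-matching states — q0 through q3 holding how much of `bab` has just been matched — but flip the accepting set: everything except the trap q3 accepts.
        a   b  
>* q0   q0  q1 
 * q1   q2  q1 
 * q2   q0  q3 
   q3   q3  q3 
(> = start, * = accepting)

start=q0; accept=q0,q1,q2; q0-a->q0; q0-b->q1; q1-a->q2; q1-b->q1; q2-a->q0; q2-b->q3; q3-a->q3; q3-b->q3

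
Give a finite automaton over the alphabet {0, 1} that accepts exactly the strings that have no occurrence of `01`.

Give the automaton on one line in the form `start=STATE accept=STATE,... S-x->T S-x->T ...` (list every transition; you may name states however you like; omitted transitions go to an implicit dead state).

start=s0 accept=s0,s1 s0-0->s1 s0-1->s0 s1-0->s1 s1-1->s2 s2-0->s2 s2-1->s2

Track partial matches of the forbidden pattern `01`. State s2 is a dead state reached once `01` has occurred; every other state accepts. s0 means no part of `01` is currently matched.
With 3 states:
        0   1  
>* s0   s1  s0 
 * s1   s1  s2 
   s2   s2  s2 
(> = start, * = accepting)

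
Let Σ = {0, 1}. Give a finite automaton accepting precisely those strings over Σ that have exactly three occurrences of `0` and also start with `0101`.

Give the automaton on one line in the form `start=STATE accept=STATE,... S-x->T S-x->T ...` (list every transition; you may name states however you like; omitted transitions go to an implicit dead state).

Handle the two conditions separately and then intersect. One (5 states) tracks the count of `0`s, saturating at 4; the other (6 states) tracks whether the input so far still matches the prefix `0101`. Each combined state is a pair, one component from each; accept when both components accept. Minimizing collapses redundant product states.
        0   1  
>  q0   q1  q2 
   q1   q2  q3 
   q2   q2  q2 
   q3   q4  q2 
   q4   q2  q5 
   q5   q6  q5 
 * q6   q2  q6 
(> = start, * = accepting)

start=q0 accept=q6 q0-0->q1 q0-1->q2 q1-0->q2 q1-1->q3 q2-0->q2 q2-1->q2 q3-0->q4 q3-1->q2 q4-0->q2 q4-1->q5 q5-0->q6 q5-1->q5 q6-0->q2 q6-1->q6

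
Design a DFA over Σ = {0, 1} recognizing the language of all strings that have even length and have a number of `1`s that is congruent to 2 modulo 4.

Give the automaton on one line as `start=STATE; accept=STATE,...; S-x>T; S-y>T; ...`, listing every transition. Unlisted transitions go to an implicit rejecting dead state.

start=q0; accept=q4; q0-0>q1; q0-1>q2; q1-0>q0; q1-1>q3; q2-0>q3; q2-1>q4; q3-0>q2; q3-1>q5; q4-0>q5; q4-1>q6; q5-0>q4; q5-1>q7; q6-0>q7; q6-1>q0; q7-0>q6; q7-1>q1

Run two small machines in parallel and take their product. One (2 states) tracks the input length modulo 2; the other (4 states) tracks the count of `1`s modulo 4. Each combined state is a pair, one component from each; accept when both components accept.
With 8 states:
        0   1  
>  q0   q1  q2 
   q1   q0  q3 
   q2   q3  q4 
   q3   q2  q5 
 * q4   q5  q6 
   q5   q4  q7 
   q6   q7  q0 
   q7   q6  q1 
(> = start, * = accepting)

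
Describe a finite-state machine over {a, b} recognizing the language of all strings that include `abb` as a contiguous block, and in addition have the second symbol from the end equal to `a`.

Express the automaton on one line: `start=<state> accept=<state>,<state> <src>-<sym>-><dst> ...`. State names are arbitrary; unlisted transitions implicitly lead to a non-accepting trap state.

Handle the two conditions separately and then intersect. The first has 4 states tracking whether and how much of `abb` has been seen; the second has 7 states tracking the last 2 symbols read. A product state is a pair (one from each), accepting exactly when both do. Minimizing collapses redundant product states.
7 states suffice.
        a   b  
>  q0   q1  q0 
   q1   q1  q2 
   q2   q1  q3 
   q3   q4  q3 
   q4   q5  q6 
 * q5   q5  q6 
 * q6   q4  q3 
(> = start, * = accepting)

start=q0 accept=q5,q6 q0-a->q1 q0-b->q0 q1-a->q1 q1-b->q2 q2-a->q1 q2-b->q3 q3-a->q4 q3-b->q3 q4-a->q5 q4-b->q6 q5-a->q5 q5-b->q6 q6-a->q4 q6-b->q3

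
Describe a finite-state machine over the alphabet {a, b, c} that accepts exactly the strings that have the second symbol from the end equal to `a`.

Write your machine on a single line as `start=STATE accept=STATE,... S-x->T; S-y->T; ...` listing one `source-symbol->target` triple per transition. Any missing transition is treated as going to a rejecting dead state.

Because acceptance depends on a position counted from the end, the machine has to buffer the most recent 2 symbols. Make each state the string of the last up-to-2 symbols read; on input `x` shift the window left and append `x`. Accept when the buffered window has length 2 and begins with `a`.
          a    b    c  
>  s0     s1   s2   s3 
   s1     s4   s5   s6 
   s2     s7   s8   s9 
   s3    s10  s11  s12 
 * s4     s4   s5   s6 
 * s5     s7   s8   s9 
 * s6    s10  s11  s12 
   s7     s4   s5   s6 
   s8     s7   s8   s9 
   s9    s10  s11  s12 
   s10    s4   s5   s6 
   s11    s7   s8   s9 
   s12   s10  s11  s12 
(> = start, * = accepting)

start=s0; accept=s4,s5,s6; s0-a->s1; s0-b->s2; s0-c->s3; s1-a->s4; s1-b->s5; s1-c->s6; s2-a->s7; s2-b->s8; s2-c->s9; s3-a->s10; s3-b->s11; s3-c->s12; s4-a->s4; s4-b->s5; s4-c->s6; s5-a->s7; s5-b->s8; s5-c->s9; s6-a->s10; s6-b->s11; s6-c->s12; s7-a->s4; s7-b->s5; s7-c->s6; s8-a->s7; s8-b->s8; s8-c->s9; s9-a->s10; s9-b->s11; s9-c->s12; s10-a->s4; s10-b->s5; s10-c->s6; s11-a->s7; s11-b->s8; s11-c->s9; s12-a->s10; s12-b->s11; s12-c->s12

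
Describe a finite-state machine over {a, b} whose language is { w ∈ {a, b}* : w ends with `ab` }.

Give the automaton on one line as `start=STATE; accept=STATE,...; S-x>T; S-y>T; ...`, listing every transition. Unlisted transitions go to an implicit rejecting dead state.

start=q0; accept=q2; q0-a>q1; q0-b>q0; q1-a>q1; q1-b>q2; q2-a>q1; q2-b>q0

Let each state record the length of the longest suffix of the input read so far that is also a prefix of `ab`. q1 means the last symbol is `a`; q2 means the last 2 symbols are `ab`. Accept only at q2, where the string currently ends in `ab`.
With 3 states:
        a   b  
>  q0   q1  q0 
   q1   q1  q2 
 * q2   q1  q0 
(> = start, * = accepting)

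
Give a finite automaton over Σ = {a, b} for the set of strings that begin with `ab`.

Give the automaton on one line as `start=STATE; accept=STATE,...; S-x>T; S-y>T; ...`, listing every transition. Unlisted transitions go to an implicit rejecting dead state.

Walk along `ab` while the input agrees: from q0 take `a` to q1, and so on. Any deviation drops to the rejecting sink q3. Once q2 is reached the prefix is confirmed and every continuation is accepted.
        a   b  
>  q0   q1  q3 
   q1   q3  q2 
 * q2   q2  q2 
   q3   q3  q3 
(> = start, * = accepting)

start=q0; accept=q2; q0-a>q1; q0-b>q3; q1-a>q3; q1-b>q2; q2-a>q2; q2-b>q2; q3-a>q3; q3-b>q3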